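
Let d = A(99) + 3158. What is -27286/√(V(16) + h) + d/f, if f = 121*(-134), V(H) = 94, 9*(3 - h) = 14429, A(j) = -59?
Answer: -3099/16214 + 40929*I*√3389/3389 ≈ -0.19113 + 703.06*I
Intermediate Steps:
h = -14402/9 (h = 3 - ⅑*14429 = 3 - 14429/9 = -14402/9 ≈ -1600.2)
f = -16214
d = 3099 (d = -59 + 3158 = 3099)
-27286/√(V(16) + h) + d/f = -27286/√(94 - 14402/9) + 3099/(-16214) = -27286*(-3*I*√3389/6778) + 3099*(-1/16214) = -27286*(-3*I*√3389/6778) - 3099/16214 = -(-40929)*I*√3389/3389 - 3099/16214 = 40929*I*√3389/3389 - 3099/16214 = -3099/16214 + 40929*I*√3389/3389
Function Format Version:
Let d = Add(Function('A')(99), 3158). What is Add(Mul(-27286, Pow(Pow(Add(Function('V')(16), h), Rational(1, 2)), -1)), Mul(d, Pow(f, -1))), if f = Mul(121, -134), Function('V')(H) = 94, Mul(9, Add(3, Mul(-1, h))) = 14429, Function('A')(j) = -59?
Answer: Add(Rational(-3099, 16214), Mul(Rational(40929, 3389), I, Pow(3389, Rational(1, 2)))) ≈ Add(-0.19113, Mul(703.06, I))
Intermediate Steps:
h = Rational(-14402, 9) (h = Add(3, Mul(Rational(-1, 9), 14429)) = Add(3, Rational(-14429, 9)) = Rational(-14402, 9) ≈ -1600.2)
f = -16214
d = 3099 (d = Add(-59, 3158) = 3099)
Add(Mul(-27286, Pow(Pow(Add(Function('V')(16), h), Rational(1, 2)), -1)), Mul(d, Pow(f, -1))) = Add(Mul(-27286, Pow(Pow(Add(94, Rational(-14402, 9)), Rational(1, 2)), -1)), Mul(3099, Pow(-16214, -1))) = Add(Mul(-27286, Pow(Pow(Rational(-13556, 9), Rational(1, 2)), -1)), Mul(3099, Rational(-1, 16214))) = Add(Mul(-27286, Pow(Mul(Rational(2, 3), I, Pow(3389, Rational(1, 2))), -1)), Rational(-3099, 16214)) = Add(Mul(-27286, Mul(Rational(-3, 6778), I, Pow(3389, Rational(1, 2)))), Rational(-3099, 16214)) = Add(Mul(Rational(40929, 3389), I, Pow(3389, Rational(1, 2))), Rational(-3099, 16214)) = Add(Rational(-3099, 16214), Mul(Rational(40929, 3389), I, Pow(3389, Rational(1, 2))))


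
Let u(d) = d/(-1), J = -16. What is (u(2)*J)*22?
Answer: 704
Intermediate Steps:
u(d) = -d (u(d) = d*(-1) = -d)
(u(2)*J)*22 = (-1*2*(-16))*22 = -2*(-16)*22 = 32*22 = 704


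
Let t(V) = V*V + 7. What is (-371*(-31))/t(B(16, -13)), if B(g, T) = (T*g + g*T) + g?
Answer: 217/3019 ≈ 0.071878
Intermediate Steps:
B(g, T) = g + 2*T*g (B(g, T) = (T*g + T*g) + g = 2*T*g + g = g + 2*T*g)
t(V) = 7 + V**2 (t(V) = V**2 + 7 = 7 + V**2)
(-371*(-31))/t(B(16, -13)) = (-371*(-31))/(7 + (16*(1 + 2*(-13)))**2) = 11501/(7 + (16*(1 - 26))**2) = 11501/(7 + (16*(-25))**2) = 11501/(7 + (-400)**2) = 11501/(7 + 160000) = 11501/160007 = 11501*(1/160007) = 217/3019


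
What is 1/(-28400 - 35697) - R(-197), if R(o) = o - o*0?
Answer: 12627108/64097 ≈ 197.00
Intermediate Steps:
R(o) = o (R(o) = o - 1*0 = o + 0 = o)
1/(-28400 - 35697) - R(-197) = 1/(-28400 - 35697) - 1*(-197) = 1/(-64097) + 197 = -1/64097 + 197 = 12627108/64097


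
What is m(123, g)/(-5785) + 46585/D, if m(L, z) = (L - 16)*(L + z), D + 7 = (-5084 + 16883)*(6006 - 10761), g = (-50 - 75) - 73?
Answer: 89993425615/64912619564 ≈ 1.3864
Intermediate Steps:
g = -198 (g = -125 - 73 = -198)
D = -56104252 (D = -7 + (-5084 + 16883)*(6006 - 10761) = -7 + 11799*(-4755) = -7 - 56104245 = -56104252)
m(L, z) = (-16 + L)*(L + z)
m(123, g)/(-5785) + 46585/D = (123² - 16*123 - 16*(-198) + 123*(-198))/(-5785) + 46585/(-56104252) = (15129 - 1968 + 3168 - 24354)*(-1/5785) + 46585*(-1/56104252) = -8025*(-1/5785) - 46585/56104252 = 1605/1157 - 46585/56104252 = 89993425615/64912619564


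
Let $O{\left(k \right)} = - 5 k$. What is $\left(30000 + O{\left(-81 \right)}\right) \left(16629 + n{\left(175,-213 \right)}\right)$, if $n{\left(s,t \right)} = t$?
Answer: $499128480$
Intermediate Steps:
$\left(30000 + O{\left(-81 \right)}\right) \left(16629 + n{\left(175,-213 \right)}\right) = \left(30000 - -405\right) \left(16629 - 213\right) = \left(30000 + 405\right) 16416 = 30405 \cdot 16416 = 499128480$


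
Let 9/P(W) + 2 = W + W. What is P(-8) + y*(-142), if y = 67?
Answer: -19029/2 ≈ -9514.5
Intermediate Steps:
P(W) = 9/(-2 + 2*W) (P(W) = 9/(-2 + (W + W)) = 9/(-2 + 2*W))
P(-8) + y*(-142) = 9/(2*(-1 - 8)) + 67*(-142) = (9/2)/(-9) - 9514 = (9/2)*(-⅑) - 9514 = -½ - 9514 = -19029/2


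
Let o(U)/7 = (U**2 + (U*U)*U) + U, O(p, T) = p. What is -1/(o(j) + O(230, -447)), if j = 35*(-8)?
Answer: 1/153116930 ≈ 6.5310e-9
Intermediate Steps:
j = -280
o(U) = 7*U + 7*U**2 + 7*U**3 (o(U) = 7*((U**2 + (U*U)*U) + U) = 7*((U**2 + U**2*U) + U) = 7*((U**2 + U**3) + U) = 7*(U + U**2 + U**3) = 7*U + 7*U**2 + 7*U**3)
-1/(o(j) + O(230, -447)) = -1/(7*(-280)*(1 - 280 + (-280)**2) + 230) = -1/(7*(-280)*(1 - 280 + 78400) + 230) = -1/(7*(-280)*78121 + 230) = -1/(-153117160 + 230) = -1/(-153116930) = -1*(-1/153116930) = 1/153116930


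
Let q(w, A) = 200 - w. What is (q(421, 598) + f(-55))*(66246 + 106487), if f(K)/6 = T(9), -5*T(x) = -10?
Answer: -36101197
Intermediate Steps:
T(x) = 2 (T(x) = -1/5*(-10) = 2)
f(K) = 12 (f(K) = 6*2 = 12)
(q(421, 598) + f(-55))*(66246 + 106487) = ((200 - 1*421) + 12)*(66246 + 106487) = ((200 - 421) + 12)*172733 = (-221 + 12)*172733 = -209*172733 = -36101197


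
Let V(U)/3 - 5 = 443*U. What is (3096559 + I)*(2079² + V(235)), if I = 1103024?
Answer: 19463265583893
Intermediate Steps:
V(U) = 15 + 1329*U (V(U) = 15 + 3*(443*U) = 15 + 1329*U)
(3096559 + I)*(2079² + V(235)) = (3096559 + 1103024)*(2079² + (15 + 1329*235)) = 4199583*(4322241 + (15 + 312315)) = 4199583*(4322241 + 312330) = 4199583*4634571 = 19463265583893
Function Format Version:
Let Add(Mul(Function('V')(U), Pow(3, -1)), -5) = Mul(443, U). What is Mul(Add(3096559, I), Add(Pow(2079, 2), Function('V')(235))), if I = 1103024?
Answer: 19463265583893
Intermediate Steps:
Function('V')(U) = Add(15, Mul(1329, U)) (Function('V')(U) = Add(15, Mul(3, Mul(443, U))) = Add(15, Mul(1329, U)))
Mul(Add(3096559, I), Add(Pow(2079, 2), Function('V')(235))) = Mul(Add(3096559, 1103024), Add(Pow(2079, 2), Add(15, Mul(1329, 235)))) = Mul(4199583, Add(4322241, Add(15, 312315))) = Mul(4199583, Add(4322241, 312330)) = Mul(4199583, 4634571) = 19463265583893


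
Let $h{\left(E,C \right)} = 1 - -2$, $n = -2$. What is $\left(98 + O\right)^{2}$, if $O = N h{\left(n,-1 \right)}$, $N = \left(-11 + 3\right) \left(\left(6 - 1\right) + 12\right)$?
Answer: $96100$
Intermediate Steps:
$h{\left(E,C \right)} = 3$ ($h{\left(E,C \right)} = 1 + 2 = 3$)
$N = -136$ ($N = - 8 \left(5 + 12\right) = \left(-8\right) 17 = -136$)
$O = -408$ ($O = \left(-136\right) 3 = -408$)
$\left(98 + O\right)^{2} = \left(98 - 408\right)^{2} = \left(-310\right)^{2} = 96100$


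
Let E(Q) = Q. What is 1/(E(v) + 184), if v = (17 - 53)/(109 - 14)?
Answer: 95/17444 ≈ 0.0054460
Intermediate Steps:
v = -36/95 ≈ -0.37895
1/(E(v) + 184) = 1/(-36/95 + 184) = 1/(17444/95) = 95/17444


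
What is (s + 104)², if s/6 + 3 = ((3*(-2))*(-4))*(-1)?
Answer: 3364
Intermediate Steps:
s = -162 (s = -18 + 6*(((3*(-2))*(-4))*(-1)) = -18 + 6*(-6*(-4)*(-1)) = -18 + 6*(24*(-1)) = -18 + 6*(-24) = -18 - 144 = -162)
(s + 104)² = (-162 + 104)² = (-58)² = 3364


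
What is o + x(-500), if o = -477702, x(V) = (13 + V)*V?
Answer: -234202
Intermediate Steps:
x(V) = V*(13 + V)
o + x(-500) = -477702 - 500*(13 - 500) = -477702 - 500*(-487) = -477702 + 243500 = -234202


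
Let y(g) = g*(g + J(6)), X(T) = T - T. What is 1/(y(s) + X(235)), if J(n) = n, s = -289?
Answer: 1/81787 ≈ 1.2227e-5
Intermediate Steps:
X(T) = 0
y(g) = g*(6 + g) (y(g) = g*(g + 6) = g*(6 + g))
1/(y(s) + X(235)) = 1/(-289*(6 - 289) + 0) = 1/(-289*(-283) + 0) = 1/(81787 + 0) = 1/81787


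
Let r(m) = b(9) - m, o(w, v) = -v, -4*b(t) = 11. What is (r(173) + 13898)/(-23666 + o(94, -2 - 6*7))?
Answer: -54889/94488 ≈ -0.58091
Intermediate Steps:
b(t) = -11/4 (b(t) = -1/4*11 = -11/4)
r(m) = -11/4 - m
(r(173) + 13898)/(-23666 + o(94, -2 - 6*7)) = ((-11/4 - 1*173) + 13898)/(-23666 - (-2 - 6*7)) = ((-11/4 - 173) + 13898)/(-23666 - (-2 - 42)) = (-703/4 + 13898)/(-23666 - 1*(-44)) = 54889/(4*(-23666 + 44)) = (54889/4)/(-23622) = (54889/4)*(-1/23622) = -54889/94488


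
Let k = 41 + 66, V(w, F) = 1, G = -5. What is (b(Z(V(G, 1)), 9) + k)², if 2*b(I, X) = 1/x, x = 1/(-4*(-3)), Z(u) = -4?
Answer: 12769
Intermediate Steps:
x = 1/12 ≈ 0.083333
b(I, X) = 6 (b(I, X) = 1/(2*(1/12)) = (½)*12 = 6)
k = 107
(b(Z(V(G, 1)), 9) + k)² = (6 + 107)² = 113² = 12769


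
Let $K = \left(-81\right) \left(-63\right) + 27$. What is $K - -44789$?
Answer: $49919$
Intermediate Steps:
$K = 5130$ ($K = 5103 + 27 = 5130$)
$K - -44789 = 5130 - -44789 = 5130 + 44789 = 49919$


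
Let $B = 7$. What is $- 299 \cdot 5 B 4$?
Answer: $-41860$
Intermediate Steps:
$- 299 \cdot 5 B 4 = - 299 \cdot 5 \cdot 7 \cdot 4 = - 299 \cdot 35 \cdot 4 = \left(-299\right) 140 = -41860$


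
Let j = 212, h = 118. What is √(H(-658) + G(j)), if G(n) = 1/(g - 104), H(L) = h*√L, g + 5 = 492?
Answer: √(383 + 17309302*I*√658)/383 ≈ 38.903 + 38.903*I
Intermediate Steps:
g = 487 (g = -5 + 492 = 487)
H(L) = 118*√L
G(n) = 1/383 (G(n) = 1/(487 - 104) = 1/383)
√(H(-658) + G(j)) = √(118*√(-658) + 1/383) = √(118*(I*√658) + 1/383) = √(118*I*√658 + 1/383) = √(1/383 + 118*I*√658)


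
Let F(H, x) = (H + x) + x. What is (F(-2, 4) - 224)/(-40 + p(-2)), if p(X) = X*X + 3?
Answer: 218/33 ≈ 6.6061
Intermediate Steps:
p(X) = 3 + X**2 (p(X) = X**2 + 3 = 3 + X**2)
F(H, x) = H + 2*x
(F(-2, 4) - 224)/(-40 + p(-2)) = ((-2 + 2*4) - 224)/(-40 + (3 + (-2)**2)) = ((-2 + 8) - 224)/(-40 + (3 + 4)) = (6 - 224)/(-40 + 7) = -218/(-33) = -218*(-1/33) = 218/33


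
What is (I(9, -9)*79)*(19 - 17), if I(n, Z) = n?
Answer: 1422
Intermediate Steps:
(I(9, -9)*79)*(19 - 17) = (9*79)*(19 - 17) = 711*2 = 1422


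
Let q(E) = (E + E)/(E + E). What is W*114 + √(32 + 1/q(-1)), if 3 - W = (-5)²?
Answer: -2508 + √33 ≈ -2502.3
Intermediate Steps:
W = -22 (W = 3 - 1*(-5)² = 3 - 1*25 = 3 - 25 = -22)
q(E) = 1 (q(E) = (2*E)/((2*E)) = (2*E)*(1/(2*E)) = 1)
W*114 + √(32 + 1/q(-1)) = -22*114 + √(32 + 1/1) = -2508 + √(32 + 1) = -2508 + √33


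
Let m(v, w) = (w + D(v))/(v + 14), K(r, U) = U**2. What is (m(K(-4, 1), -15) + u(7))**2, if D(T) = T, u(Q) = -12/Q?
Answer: 77284/11025 ≈ 7.0099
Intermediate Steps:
m(v, w) = (v + w)/(14 + v) (m(v, w) = (w + v)/(v + 14) = (v + w)/(14 + v))
(m(K(-4, 1), -15) + u(7))**2 = ((1**2 - 15)/(14 + 1**2) - 12/7)**2 = ((1 - 15)/(14 + 1) - 12*1/7)**2 = (-14/15 - 12/7)**2 = (-278/105)**2 = 77284/11025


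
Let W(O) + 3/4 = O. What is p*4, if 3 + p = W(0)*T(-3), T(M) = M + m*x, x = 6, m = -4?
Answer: 69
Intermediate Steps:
W(O) = -3/4 + O
T(M) = -24 + M (T(M) = M - 4*6 = M - 24 = -24 + M)
p = 69/4 (p = -3 + (-3/4 + 0)*(-24 - 3) = -3 - 3/4*(-27) = -3 + 81/4 = 69/4 ≈ 17.250)
p*4 = (69/4)*4 = 69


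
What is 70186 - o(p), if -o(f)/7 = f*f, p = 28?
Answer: 75674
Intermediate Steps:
o(f) = -7*f² (o(f) = -7*f*f = -7*f²)
70186 - o(p) = 70186 - (-7)*28² = 70186 - (-7)*784 = 70186 - 1*(-5488) = 70186 + 5488 = 75674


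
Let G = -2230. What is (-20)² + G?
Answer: -1830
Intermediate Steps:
(-20)² + G = (-20)² - 2230 = 400 - 2230 = -1830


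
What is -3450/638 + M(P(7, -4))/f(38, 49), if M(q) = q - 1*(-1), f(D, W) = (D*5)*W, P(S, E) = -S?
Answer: -8030832/1484945 ≈ -5.4082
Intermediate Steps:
f(D, W) = 5*D*W (f(D, W) = (5*D)*W = 5*D*W)
M(q) = 1 + q (M(q) = q + 1 = 1 + q)
-3450/638 + M(P(7, -4))/f(38, 49) = -3450/638 + (1 - 1*7)/((5*38*49)) = -3450*1/638 + (1 - 7)/9310 = -1725/319 - 6*1/9310 = -1725/319 - 3/4655 = -8030832/1484945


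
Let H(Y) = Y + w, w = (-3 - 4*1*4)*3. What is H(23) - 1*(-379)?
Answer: 345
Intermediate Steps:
w = -57 (w = (-3 - 4*4)*3 = (-3 - 16)*3 = -19*3 = -57)
H(Y) = -57 + Y (H(Y) = Y - 57 = -57 + Y)
H(23) - 1*(-379) = (-57 + 23) - 1*(-379) = -34 + 379 = 345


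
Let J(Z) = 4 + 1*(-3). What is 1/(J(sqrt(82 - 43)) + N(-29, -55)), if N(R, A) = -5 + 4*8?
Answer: 1/28 ≈ 0.035714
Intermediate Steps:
J(Z) = 1 (J(Z) = 4 - 3 = 1)
N(R, A) = 27 (N(R, A) = -5 + 32 = 27)
1/(J(sqrt(82 - 43)) + N(-29, -55)) = 1/(1 + 27) = 1/28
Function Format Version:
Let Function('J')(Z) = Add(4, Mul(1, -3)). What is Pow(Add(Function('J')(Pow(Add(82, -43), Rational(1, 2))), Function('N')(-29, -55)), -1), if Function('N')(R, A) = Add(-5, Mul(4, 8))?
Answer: Rational(1, 28) ≈ 0.035714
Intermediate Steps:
Function('J')(Z) = 1 (Function('J')(Z) = Add(4, -3) = 1)
Function('N')(R, A) = 27 (Function('N')(R, A) = Add(-5, 32) = 27)
Pow(Add(Function('J')(Pow(Add(82, -43), Rational(1, 2))), Function('N')(-29, -55)), -1) = Pow(Add(1, 27), -1) = Pow(28, -1) = Rational(1, 28)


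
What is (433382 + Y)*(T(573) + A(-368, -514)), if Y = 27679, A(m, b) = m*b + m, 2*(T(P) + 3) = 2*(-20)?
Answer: 87030335421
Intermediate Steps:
T(P) = -23 (T(P) = -3 + (2*(-20))/2 = -3 + (½)*(-40) = -3 - 20 = -23)
A(m, b) = m + b*m (A(m, b) = b*m + m = m + b*m)
(433382 + Y)*(T(573) + A(-368, -514)) = (433382 + 27679)*(-23 - 368*(1 - 514)) = 461061*(-23 - 368*(-513)) = 461061*(-23 + 188784) = 461061*188761 = 87030335421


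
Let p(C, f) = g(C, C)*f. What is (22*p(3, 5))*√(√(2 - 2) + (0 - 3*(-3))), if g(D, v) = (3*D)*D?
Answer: 8910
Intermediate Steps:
g(D, v) = 3*D²
p(C, f) = 3*f*C² (p(C, f) = (3*C²)*f = 3*f*C²)
(22*p(3, 5))*√(√(2 - 2) + (0 - 3*(-3))) = (22*(3*5*3²))*√(√(2 - 2) + (0 - 3*(-3))) = (22*(3*5*9))*√(√0 + (0 + 9)) = (22*135)*√(0 + 9) = 2970*√9 = 2970*3 = 8910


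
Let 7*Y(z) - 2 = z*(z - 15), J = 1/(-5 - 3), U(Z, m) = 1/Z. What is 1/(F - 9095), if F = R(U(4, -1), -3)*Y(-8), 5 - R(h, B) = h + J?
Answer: -28/251033 ≈ -0.00011154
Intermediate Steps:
J = -⅛ (J = 1/(-8) = -⅛ ≈ -0.12500)
Y(z) = 2/7 + z*(-15 + z)/7 (Y(z) = 2/7 + (z*(z - 15))/7 = 2/7 + (z*(-15 + z))/7 = 2/7 + z*(-15 + z)/7)
R(h, B) = 41/8 - h (R(h, B) = 5 - (h - ⅛) = 5 - (-⅛ + h) = 5 + (⅛ - h) = 41/8 - h)
F = 3627/28 (F = (41/8 - 1/4)*(2/7 - 15/7*(-8) + (⅐)*(-8)²) = (41/8 - 1*¼)*(2/7 + 120/7 + (⅐)*64) = (41/8 - ¼)*(2/7 + 120/7 + 64/7) = (39/8)*(186/7) = 3627/28 ≈ 129.54)
1/(F - 9095) = 1/(3627/28 - 9095) = 1/(-251033/28) = -28/251033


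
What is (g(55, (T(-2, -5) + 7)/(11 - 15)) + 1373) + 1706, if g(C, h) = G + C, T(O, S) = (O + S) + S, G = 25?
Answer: 3159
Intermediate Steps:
T(O, S) = O + 2*S
g(C, h) = 25 + C
(g(55, (T(-2, -5) + 7)/(11 - 15)) + 1373) + 1706 = ((25 + 55) + 1373) + 1706 = (80 + 1373) + 1706 = 1453 + 1706 = 3159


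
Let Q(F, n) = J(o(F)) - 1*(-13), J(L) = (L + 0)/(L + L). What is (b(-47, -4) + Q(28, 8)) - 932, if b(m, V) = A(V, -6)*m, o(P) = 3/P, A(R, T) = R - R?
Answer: -1837/2 ≈ -918.50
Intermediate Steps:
A(R, T) = 0
b(m, V) = 0 (b(m, V) = 0*m = 0)
J(L) = ½ (J(L) = L/((2*L)) = L*(1/(2*L)) = ½)
Q(F, n) = 27/2 (Q(F, n) = ½ - 1*(-13) = ½ + 13 = 27/2)
(b(-47, -4) + Q(28, 8)) - 932 = (0 + 27/2) - 932 = 27/2 - 932 = -1837/2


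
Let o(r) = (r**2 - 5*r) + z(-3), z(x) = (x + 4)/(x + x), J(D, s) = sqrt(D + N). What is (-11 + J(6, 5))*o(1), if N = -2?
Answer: 75/2 ≈ 37.500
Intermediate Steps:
J(D, s) = sqrt(-2 + D) (J(D, s) = sqrt(D - 2) = sqrt(-2 + D))
z(x) = (4 + x)/(2*x) (z(x) = (4 + x)/((2*x)) = (4 + x)*(1/(2*x)) = (4 + x)/(2*x))
o(r) = -1/6 + r**2 - 5*r (o(r) = (r**2 - 5*r) + (1/2)*(4 - 3)/(-3) = (r**2 - 5*r) + (1/2)*(-1/3)*1 = (r**2 - 5*r) - 1/6 = -1/6 + r**2 - 5*r)
(-11 + J(6, 5))*o(1) = (-11 + sqrt(-2 + 6))*(-1/6 + 1**2 - 5*1) = (-11 + sqrt(4))*(-1/6 + 1 - 5) = (-11 + 2)*(-25/6) = -9*(-25/6) = 75/2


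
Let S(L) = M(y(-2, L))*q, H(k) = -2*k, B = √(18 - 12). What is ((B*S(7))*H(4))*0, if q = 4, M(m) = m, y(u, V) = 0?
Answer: 0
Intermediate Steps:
B = √6 ≈ 2.4495
S(L) = 0 (S(L) = 0*4 = 0)
((B*S(7))*H(4))*0 = ((√6*0)*(-2*4))*0 = (0*(-8))*0 = 0*0 = 0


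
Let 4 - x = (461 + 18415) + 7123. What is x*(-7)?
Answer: 181965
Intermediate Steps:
x = -25995 (x = 4 - ((461 + 18415) + 7123) = 4 - (18876 + 7123) = 4 - 1*25999 = 4 - 25999 = -25995)
x*(-7) = -25995*(-7) = 181965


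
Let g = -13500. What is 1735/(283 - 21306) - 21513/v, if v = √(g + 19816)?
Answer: -1735/21023 - 21513*√1579/3158 ≈ -270.78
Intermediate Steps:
v = 2*√1579 (v = √(-13500 + 19816) = √6316 = 2*√1579 ≈ 79.473)
1735/(283 - 21306) - 21513/v = 1735/(283 - 21306) - 21513*√1579/3158 = 1735/(-21023) - 21513*√1579/3158 = 1735*(-1/21023) - 21513*√1579/3158 = -1735/21023 - 21513*√1579/3158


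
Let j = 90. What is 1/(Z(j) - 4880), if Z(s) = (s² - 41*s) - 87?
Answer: -1/557 ≈ -0.0017953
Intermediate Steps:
Z(s) = -87 + s² - 41*s
1/(Z(j) - 4880) = 1/((-87 + 90² - 41*90) - 4880) = 1/((-87 + 8100 - 3690) - 4880) = 1/(4323 - 4880) = 1/(-557) = -1/557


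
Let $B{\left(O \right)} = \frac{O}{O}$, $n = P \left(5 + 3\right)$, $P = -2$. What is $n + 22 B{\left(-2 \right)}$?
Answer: $6$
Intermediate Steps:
$n = -16$ ($n = - 2 \left(5 + 3\right) = \left(-2\right) 8 = -16$)
$B{\left(O \right)} = 1$
$n + 22 B{\left(-2 \right)} = -16 + 22 \cdot 1 = -16 + 22 = 6$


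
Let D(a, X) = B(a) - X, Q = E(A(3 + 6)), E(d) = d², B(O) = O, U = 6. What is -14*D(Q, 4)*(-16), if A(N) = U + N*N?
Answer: 1694560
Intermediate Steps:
A(N) = 6 + N² (A(N) = 6 + N*N = 6 + N²)
Q = 7569 (Q = (6 + (3 + 6)²)² = (6 + 9²)² = (6 + 81)² = 87² = 7569)
D(a, X) = a - X
-14*D(Q, 4)*(-16) = -14*(7569 - 1*4)*(-16) = -14*(7569 - 4)*(-16) = -14*7565*(-16) = -105910*(-16) = 1694560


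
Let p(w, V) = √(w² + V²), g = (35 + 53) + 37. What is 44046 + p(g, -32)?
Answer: 44046 + √16649 ≈ 44175.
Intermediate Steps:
g = 125 (g = 88 + 37 = 125)
p(w, V) = √(V² + w²)
44046 + p(g, -32) = 44046 + √((-32)² + 125²) = 44046 + √(1024 + 15625) = 44046 + √16649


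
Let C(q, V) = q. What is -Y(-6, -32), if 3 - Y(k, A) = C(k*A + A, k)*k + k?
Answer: -969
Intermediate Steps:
Y(k, A) = 3 - k - k*(A + A*k) (Y(k, A) = 3 - ((k*A + A)*k + k) = 3 - ((A*k + A)*k + k) = 3 - ((A + A*k)*k + k) = 3 - (k*(A + A*k) + k) = 3 - (k + k*(A + A*k)) = 3 + (-k - k*(A + A*k)) = 3 - k - k*(A + A*k))
-Y(-6, -32) = -(3 - 1*(-6) - 1*(-32)*(-6)*(1 - 6)) = -(3 + 6 - 1*(-32)*(-6)*(-5)) = -(3 + 6 + 960) = -1*969 = -969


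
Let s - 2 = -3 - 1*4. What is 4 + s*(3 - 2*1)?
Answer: -1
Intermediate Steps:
s = -5 (s = 2 + (-3 - 1*4) = 2 + (-3 - 4) = 2 - 7 = -5)
4 + s*(3 - 2*1) = 4 - 5*(3 - 2*1) = 4 - 5*(3 - 2) = 4 - 5*1 = 4 - 5 = -1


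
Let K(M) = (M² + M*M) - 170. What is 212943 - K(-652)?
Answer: -637095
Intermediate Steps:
K(M) = -170 + 2*M² (K(M) = (M² + M²) - 170 = 2*M² - 170 = -170 + 2*M²)
212943 - K(-652) = 212943 - (-170 + 2*(-652)²) = 212943 - (-170 + 2*425104) = 212943 - (-170 + 850208) = 212943 - 1*850038 = 212943 - 850038 = -637095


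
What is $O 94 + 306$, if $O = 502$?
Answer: $47494$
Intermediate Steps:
$O 94 + 306 = 502 \cdot 94 + 306 = 47188 + 306 = 47494$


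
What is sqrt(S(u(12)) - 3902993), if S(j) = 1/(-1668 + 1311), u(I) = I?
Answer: I*sqrt(497432555214)/357 ≈ 1975.6*I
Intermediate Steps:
S(j) = -1/357 (S(j) = 1/(-357) = -1/357)
sqrt(S(u(12)) - 3902993) = sqrt(-1/357 - 3902993) = sqrt(-1393368502/357) = I*sqrt(497432555214)/357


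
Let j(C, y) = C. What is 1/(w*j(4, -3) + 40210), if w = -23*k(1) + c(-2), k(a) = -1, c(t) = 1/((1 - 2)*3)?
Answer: 3/120902 ≈ 2.4813e-5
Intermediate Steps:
c(t) = -⅓ (c(t) = 1/(-1*3) = 1/(-3) = -⅓)
w = 68/3 (w = -23*(-1) - ⅓ = 23 - ⅓ = 68/3 ≈ 22.667)
1/(w*j(4, -3) + 40210) = 1/((68/3)*4 + 40210) = 1/(272/3 + 40210) = 1/(120902/3) = 3/120902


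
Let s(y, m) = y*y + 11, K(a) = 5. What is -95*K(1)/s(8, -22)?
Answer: -19/3 ≈ -6.3333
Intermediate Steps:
s(y, m) = 11 + y² (s(y, m) = y² + 11 = 11 + y²)
-95*K(1)/s(8, -22) = -475/(11 + 8²) = -475/(11 + 64) = -475/75 = -95*1/15 = -19/3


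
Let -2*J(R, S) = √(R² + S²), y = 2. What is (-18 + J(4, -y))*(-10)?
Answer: 180 + 10*√5 ≈ 202.36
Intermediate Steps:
J(R, S) = -√(R² + S²)/2
(-18 + J(4, -y))*(-10) = (-18 - √(4² + (-1*2)²)/2)*(-10) = (-18 - √(16 + (-2)²)/2)*(-10) = (-18 - √(16 + 4)/2)*(-10) = (-18 - √5)*(-10) = 180 + 10*√5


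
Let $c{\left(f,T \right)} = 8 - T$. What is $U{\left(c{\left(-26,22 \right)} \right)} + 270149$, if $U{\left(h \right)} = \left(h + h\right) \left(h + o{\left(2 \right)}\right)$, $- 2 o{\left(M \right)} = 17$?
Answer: $270779$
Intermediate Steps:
$o{\left(M \right)} = - \frac{17}{2}$ ($o{\left(M \right)} = \left(- \frac{1}{2}\right) 17 = - \frac{17}{2}$)
$U{\left(h \right)} = 2 h \left(- \frac{17}{2} + h\right)$ ($U{\left(h \right)} = \left(h + h\right) \left(h - \frac{17}{2}\right) = 2 h \left(- \frac{17}{2} + h\right)$)
$U{\left(c{\left(-26,22 \right)} \right)} + 270149 = \left(8 - 22\right) \left(-17 + 2 \left(8 - 22\right)\right) + 270149 = - 14 \left(-17 + 2 \left(-14\right)\right) + 270149 = - 14 \left(-17 - 28\right) + 270149 = \left(-14\right) \left(-45\right) + 270149 = 630 + 270149 = 270779$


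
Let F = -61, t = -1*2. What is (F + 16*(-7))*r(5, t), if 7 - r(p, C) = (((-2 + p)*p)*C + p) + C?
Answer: -5882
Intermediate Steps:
t = -2
r(p, C) = 7 - C - p - C*p*(-2 + p) (r(p, C) = 7 - ((((-2 + p)*p)*C + p) + C) = 7 - (((p*(-2 + p))*C + p) + C) = 7 - ((C*p*(-2 + p) + p) + C) = 7 - ((p + C*p*(-2 + p)) + C) = 7 - (C + p + C*p*(-2 + p)) = 7 + (-C - p - C*p*(-2 + p)) = 7 - C - p - C*p*(-2 + p))
(F + 16*(-7))*r(5, t) = (-61 + 16*(-7))*(7 - 1*(-2) - 1*5 - 1*(-2)*5² + 2*(-2)*5) = (-61 - 112)*(7 + 2 - 5 - 1*(-2)*25 - 20) = -173*(7 + 2 - 5 + 50 - 20) = -173*34 = -5882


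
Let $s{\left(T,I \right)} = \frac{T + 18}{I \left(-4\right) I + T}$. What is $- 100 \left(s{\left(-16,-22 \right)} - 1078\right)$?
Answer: $\frac{26303225}{244} \approx 1.078 \cdot 10^{5}$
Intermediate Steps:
$s{\left(T,I \right)} = \frac{18 + T}{T - 4 I^{2}}$ ($s{\left(T,I \right)} = \frac{18 + T}{- 4 I I + T} = \frac{18 + T}{- 4 I^{2} + T} = \frac{18 + T}{T - 4 I^{2}}$)
$- 100 \left(s{\left(-16,-22 \right)} - 1078\right) = - 100 \left(\frac{-18 - -16}{\left(-1\right) \left(-16\right) + 4 \left(-22\right)^{2}} - 1078\right) = - 100 \left(\frac{-18 + 16}{16 + 4 \cdot 484} - 1078\right) = - 100 \left(\frac{1}{16 + 1936} \left(-2\right) - 1078\right) = - 100 \left(\frac{1}{1952} \left(-2\right) - 1078\right) = - 100 \left(- \frac{1}{976} - 1078\right) = \left(-100\right) \left(- \frac{1052129}{976}\right) = \frac{26303225}{244}$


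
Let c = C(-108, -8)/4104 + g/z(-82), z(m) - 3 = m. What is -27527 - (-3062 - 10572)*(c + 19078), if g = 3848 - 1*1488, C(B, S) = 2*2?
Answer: 10523834301898/40527 ≈ 2.5967e+8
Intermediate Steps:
z(m) = 3 + m
C(B, S) = 4
g = 2360 (g = 3848 - 1488 = 2360)
c = -2421281/81054 (c = 4/4104 + 2360/(3 - 82) = 4*(1/4104) + 2360/(-79) = 1/1026 + 2360*(-1/79) = 1/1026 - 2360/79 = -2421281/81054 ≈ -29.872)
-27527 - (-3062 - 10572)*(c + 19078) = -27527 - (-3062 - 10572)*(-2421281/81054 + 19078) = -27527 - (-13634)*1543926931/81054 = -27527 - 1*(-10524949888627/40527) = -27527 + 10524949888627/40527 = 10523834301898/40527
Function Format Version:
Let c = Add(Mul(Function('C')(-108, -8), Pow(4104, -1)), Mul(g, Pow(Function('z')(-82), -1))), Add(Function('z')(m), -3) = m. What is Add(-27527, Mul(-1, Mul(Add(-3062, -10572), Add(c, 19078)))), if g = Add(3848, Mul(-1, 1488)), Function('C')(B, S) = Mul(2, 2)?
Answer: Rational(10523834301898, 40527) ≈ 2.5967e+8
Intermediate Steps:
Function('z')(m) = Add(3, m)
Function('C')(B, S) = 4
g = 2360 (g = Add(3848, -1488) = 2360)
c = Rational(-2421281, 81054) (c = Add(Mul(4, Pow(4104, -1)), Mul(2360, Pow(Add(3, -82), -1))) = Add(Mul(4, Rational(1, 4104)), Mul(2360, Pow(-79, -1))) = Add(Rational(1, 1026), Mul(2360, Rational(-1, 79))) = Add(Rational(1, 1026), Rational(-2360, 79)) = Rational(-2421281, 81054) ≈ -29.872)
Add(-27527, Mul(-1, Mul(Add(-3062, -10572), Add(c, 19078)))) = Add(-27527, Mul(-1, Mul(Add(-3062, -10572), Add(Rational(-2421281, 81054), 19078)))) = Add(-27527, Mul(-1, Mul(-13634, Rational(1543926931, 81054)))) = Add(-27527, Mul(-1, Rational(-10524949888627, 40527))) = Add(-27527, Rational(10524949888627, 40527)) = Rational(10523834301898, 40527)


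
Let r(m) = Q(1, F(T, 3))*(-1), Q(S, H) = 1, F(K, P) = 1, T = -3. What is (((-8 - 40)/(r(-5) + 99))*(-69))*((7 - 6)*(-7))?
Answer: -1656/7 ≈ -236.57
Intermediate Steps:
r(m) = -1 (r(m) = 1*(-1) = -1)
(((-8 - 40)/(r(-5) + 99))*(-69))*((7 - 6)*(-7)) = (((-8 - 40)/(-1 + 99))*(-69))*((7 - 6)*(-7)) = (-48/98*(-69))*(1*(-7)) = (-48*1/98*(-69))*(-7) = -24/49*(-69)*(-7) = (1656/49)*(-7) = -1656/7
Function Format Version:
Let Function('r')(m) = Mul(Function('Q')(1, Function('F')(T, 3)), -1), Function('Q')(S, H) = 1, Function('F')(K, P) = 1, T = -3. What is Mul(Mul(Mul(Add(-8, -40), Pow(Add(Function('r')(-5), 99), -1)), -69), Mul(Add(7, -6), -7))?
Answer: Rational(-1656, 7) ≈ -236.57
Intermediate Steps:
Function('r')(m) = -1 (Function('r')(m) = Mul(1, -1) = -1)
Mul(Mul(Mul(Add(-8, -40), Pow(Add(Function('r')(-5), 99), -1)), -69), Mul(Add(7, -6), -7)) = Mul(Mul(Mul(Add(-8, -40), Pow(Add(-1, 99), -1)), -69), Mul(Add(7, -6), -7)) = Mul(Mul(Mul(-48, Pow(98, -1)), -69), Mul(1, -7)) = Mul(Mul(Mul(-48, Rational(1, 98)), -69), -7) = Mul(Mul(Rational(-24, 49), -69), -7) = Mul(Rational(1656, 49), -7) = Rational(-1656, 7)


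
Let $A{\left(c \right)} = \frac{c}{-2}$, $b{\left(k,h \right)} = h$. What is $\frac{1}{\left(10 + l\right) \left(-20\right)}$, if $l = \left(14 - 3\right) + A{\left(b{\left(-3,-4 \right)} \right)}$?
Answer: $- \frac{1}{460} \approx -0.0021739$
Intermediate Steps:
$A{\left(c \right)} = - \frac{c}{2}$ ($A{\left(c \right)} = c \left(- \frac{1}{2}\right) = - \frac{c}{2}$)
$l = 13$ ($l = \left(14 - 3\right) - -2 = 11 + 2 = 13$)
$\frac{1}{\left(10 + l\right) \left(-20\right)} = \frac{1}{\left(10 + 13\right) \left(-20\right)} = \frac{1}{23 \left(-20\right)} = \frac{1}{-460} = - \frac{1}{460}$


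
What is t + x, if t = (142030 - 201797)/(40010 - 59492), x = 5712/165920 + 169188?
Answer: 502667610688/2971005 ≈ 1.6919e+5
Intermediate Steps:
x = 103204701/610 (x = 5712*(1/165920) + 169188 = 21/610 + 169188 = 103204701/610 ≈ 1.6919e+5)
t = 59767/19482 (t = -59767/(-19482) = -59767*(-1/19482) = 59767/19482 ≈ 3.0678)
t + x = 59767/19482 + 103204701/610 = 502667610688/2971005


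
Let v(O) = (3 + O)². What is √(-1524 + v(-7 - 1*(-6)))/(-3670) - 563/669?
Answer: -563/669 - 2*I*√95/1835 ≈ -0.84155 - 0.010623*I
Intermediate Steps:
√(-1524 + v(-7 - 1*(-6)))/(-3670) - 563/669 = √(-1524 + (3 + (-7 - 1*(-6)))²)/(-3670) - 563/669 = √(-1524 + (3 + (-7 + 6))²)*(-1/3670) - 563*1/669 = √(-1524 + (3 - 1)²)*(-1/3670) - 563/669 = √(-1524 + 2²)*(-1/3670) - 563/669 = √(-1524 + 4)*(-1/3670) - 563/669 = √(-1520)*(-1/3670) - 563/669 = (4*I*√95)*(-1/3670) - 563/669 = -2*I*√95/1835 - 563/669 = -563/669 - 2*I*√95/1835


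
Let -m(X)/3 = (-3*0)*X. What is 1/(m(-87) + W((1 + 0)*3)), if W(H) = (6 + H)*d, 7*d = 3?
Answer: 7/27 ≈ 0.25926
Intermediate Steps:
d = 3/7 (d = (⅐)*3 = 3/7 ≈ 0.42857)
W(H) = 18/7 + 3*H/7 (W(H) = (6 + H)*(3/7) = 18/7 + 3*H/7)
m(X) = 0 (m(X) = -3*(-3*0)*X = -0*X = -3*0 = 0)
1/(m(-87) + W((1 + 0)*3)) = 1/(0 + (18/7 + 3*((1 + 0)*3)/7)) = 1/(0 + (18/7 + 3*(1*3)/7)) = 1/(0 + (18/7 + (3/7)*3)) = 1/(0 + (18/7 + 9/7)) = 1/(0 + 27/7) = 1/(27/7) = 7/27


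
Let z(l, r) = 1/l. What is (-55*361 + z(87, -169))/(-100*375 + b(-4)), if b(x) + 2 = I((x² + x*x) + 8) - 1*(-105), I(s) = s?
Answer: 1727384/3250059 ≈ 0.53149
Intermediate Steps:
b(x) = 111 + 2*x² (b(x) = -2 + (((x² + x*x) + 8) - 1*(-105)) = -2 + (((x² + x²) + 8) + 105) = -2 + ((2*x² + 8) + 105) = -2 + ((8 + 2*x²) + 105) = -2 + (113 + 2*x²) = 111 + 2*x²)
(-55*361 + z(87, -169))/(-100*375 + b(-4)) = (-55*361 + 1/87)/(-100*375 + (111 + 2*(-4)²)) = (-19855 + 1/87)/(-37500 + (111 + 2*16)) = -1727384/(87*(-37500 + (111 + 32))) = -1727384/(87*(-37500 + 143)) = -1727384/87/(-37357) = -1727384/87*(-1/37357) = 1727384/3250059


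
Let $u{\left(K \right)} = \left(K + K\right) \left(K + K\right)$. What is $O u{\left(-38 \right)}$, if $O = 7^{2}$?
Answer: $283024$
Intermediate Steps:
$u{\left(K \right)} = 4 K^{2}$ ($u{\left(K \right)} = 2 K 2 K = 4 K^{2}$)
$O = 49$
$O u{\left(-38 \right)} = 49 \cdot 4 \left(-38\right)^{2} = 49 \cdot 4 \cdot 1444 = 49 \cdot 5776 = 283024$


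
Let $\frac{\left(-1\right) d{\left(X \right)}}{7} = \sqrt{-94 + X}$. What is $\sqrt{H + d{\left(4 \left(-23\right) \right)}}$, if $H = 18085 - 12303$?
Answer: $\sqrt{5782 - 7 i \sqrt{186}} \approx 76.042 - 0.6277 i$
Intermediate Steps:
$d{\left(X \right)} = - 7 \sqrt{-94 + X}$
$H = 5782$
$\sqrt{H + d{\left(4 \left(-23\right) \right)}} = \sqrt{5782 - 7 \sqrt{-94 + 4 \left(-23\right)}} = \sqrt{5782 - 7 \sqrt{-94 - 92}} = \sqrt{5782 - 7 \sqrt{-186}} = \sqrt{5782 - 7 i \sqrt{186}}$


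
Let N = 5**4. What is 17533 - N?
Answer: 16908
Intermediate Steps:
N = 625
17533 - N = 17533 - 1*625 = 17533 - 625 = 16908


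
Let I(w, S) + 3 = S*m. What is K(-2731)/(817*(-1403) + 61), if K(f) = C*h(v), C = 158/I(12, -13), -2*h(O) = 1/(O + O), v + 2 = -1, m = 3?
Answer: 79/288839880 ≈ 2.7351e-7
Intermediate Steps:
I(w, S) = -3 + 3*S (I(w, S) = -3 + S*3 = -3 + 3*S)
v = -3 (v = -2 - 1 = -3)
h(O) = -1/(4*O) (h(O) = -1/(2*(O + O)) = -1/(2*O)/2 = -1/(4*O))
C = -79/21 (C = 158/(-3 + 3*(-13)) = 158/(-3 - 39) = 158/(-42) = 158*(-1/42) = -79/21 ≈ -3.7619)
K(f) = -79/252 (K(f) = -(-79)/(84*(-3)) = -(-79)*(-1)/(84*3) = -79/21*1/12 = -79/252)
K(-2731)/(817*(-1403) + 61) = -79/(252*(817*(-1403) + 61)) = -79/(252*(-1146251 + 61)) = -79/252/(-1146190) = -79/252*(-1/1146190) = 79/288839880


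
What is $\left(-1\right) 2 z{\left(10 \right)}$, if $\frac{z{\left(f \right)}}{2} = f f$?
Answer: $-400$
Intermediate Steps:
$z{\left(f \right)} = 2 f^{2}$ ($z{\left(f \right)} = 2 f f = 2 f^{2}$)
$\left(-1\right) 2 z{\left(10 \right)} = \left(-1\right) 2 \cdot 2 \cdot 10^{2} = - 2 \cdot 2 \cdot 100 = \left(-2\right) 200 = -400$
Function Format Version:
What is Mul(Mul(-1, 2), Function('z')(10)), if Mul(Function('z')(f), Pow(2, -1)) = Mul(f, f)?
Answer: -400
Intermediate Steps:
Function('z')(f) = Mul(2, Pow(f, 2)) (Function('z')(f) = Mul(2, Mul(f, f)) = Mul(2, Pow(f, 2)))
Mul(Mul(-1, 2), Function('z')(10)) = Mul(Mul(-1, 2), Mul(2, Pow(10, 2))) = Mul(-2, Mul(2, 100)) = Mul(-2, 200) = -400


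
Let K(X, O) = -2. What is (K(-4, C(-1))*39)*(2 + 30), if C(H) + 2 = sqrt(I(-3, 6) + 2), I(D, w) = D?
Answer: -2496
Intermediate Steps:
C(H) = -2 + I (C(H) = -2 + sqrt(-3 + 2) = -2 + sqrt(-1) = -2 + I)
(K(-4, C(-1))*39)*(2 + 30) = (-2*39)*(2 + 30) = -78*32 = -2496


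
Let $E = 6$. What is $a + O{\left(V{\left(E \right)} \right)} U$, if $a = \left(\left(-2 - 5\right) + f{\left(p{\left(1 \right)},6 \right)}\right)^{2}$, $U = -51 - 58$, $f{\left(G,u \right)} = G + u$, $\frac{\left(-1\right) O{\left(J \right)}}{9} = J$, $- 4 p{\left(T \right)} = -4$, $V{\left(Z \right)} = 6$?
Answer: $5886$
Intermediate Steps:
$p{\left(T \right)} = 1$ ($p{\left(T \right)} = \left(- \frac{1}{4}\right) \left(-4\right) = 1$)
$O{\left(J \right)} = - 9 J$
$U = -109$ ($U = -51 - 58 = -109$)
$a = 0$ ($a = \left(\left(-2 - 5\right) + \left(1 + 6\right)\right)^{2} = \left(-7 + 7\right)^{2} = 0^{2} = 0$)
$a + O{\left(V{\left(E \right)} \right)} U = 0 + \left(-9\right) 6 \left(-109\right) = 0 - -5886 = 0 + 5886 = 5886$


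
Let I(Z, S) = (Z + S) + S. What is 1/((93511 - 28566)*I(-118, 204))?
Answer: 1/18834050 ≈ 5.3095e-8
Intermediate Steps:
I(Z, S) = Z + 2*S (I(Z, S) = (S + Z) + S = Z + 2*S)
1/((93511 - 28566)*I(-118, 204)) = 1/((93511 - 28566)*(-118 + 2*204)) = 1/(64945*(-118 + 408)) = (1/64945)/290 = (1/64945)*(1/290) = 1/18834050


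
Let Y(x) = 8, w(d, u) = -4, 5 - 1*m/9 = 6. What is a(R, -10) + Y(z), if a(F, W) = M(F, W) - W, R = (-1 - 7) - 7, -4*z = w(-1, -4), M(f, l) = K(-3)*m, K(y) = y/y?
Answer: 9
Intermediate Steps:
m = -9 (m = 45 - 9*6 = 45 - 54 = -9)
K(y) = 1
M(f, l) = -9 (M(f, l) = 1*(-9) = -9)
z = 1 (z = -1/4*(-4) = 1)
R = -15 (R = -8 - 7 = -15)
a(F, W) = -9 - W
a(R, -10) + Y(z) = (-9 - 1*(-10)) + 8 = (-9 + 10) + 8 = 1 + 8 = 9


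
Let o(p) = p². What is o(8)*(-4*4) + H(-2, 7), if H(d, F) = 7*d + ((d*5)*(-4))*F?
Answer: -758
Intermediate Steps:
H(d, F) = 7*d - 20*F*d (H(d, F) = 7*d + ((5*d)*(-4))*F = 7*d + (-20*d)*F = 7*d - 20*F*d)
o(8)*(-4*4) + H(-2, 7) = 8²*(-4*4) - 2*(7 - 20*7) = 64*(-16) - 2*(7 - 140) = -1024 - 2*(-133) = -1024 + 266 = -758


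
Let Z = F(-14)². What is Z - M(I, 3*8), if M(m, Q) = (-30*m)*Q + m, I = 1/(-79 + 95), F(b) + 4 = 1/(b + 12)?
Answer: 1043/16 ≈ 65.188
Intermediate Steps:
F(b) = -4 + 1/(12 + b) (F(b) = -4 + 1/(b + 12) = -4 + 1/(12 + b))
I = 1/16 ≈ 0.062500
M(m, Q) = m - 30*Q*m (M(m, Q) = -30*Q*m + m = m - 30*Q*m)
Z = 81/4 (Z = ((-47 - 4*(-14))/(12 - 14))² = ((-47 + 56)/(-2))² = (-½*9)² = (-9/2)² = 81/4 ≈ 20.250)
Z - M(I, 3*8) = 81/4 - (1 - 90*8)/16 = 81/4 - (1 - 30*24)/16 = 81/4 - (1 - 720)/16 = 81/4 - (-719)/16 = 81/4 - 1*(-719/16) = 81/4 + 719/16 = 1043/16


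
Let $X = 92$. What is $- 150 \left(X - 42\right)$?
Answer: $-7500$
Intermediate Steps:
$- 150 \left(X - 42\right) = - 150 \left(92 - 42\right) = \left(-150\right) 50 = -7500$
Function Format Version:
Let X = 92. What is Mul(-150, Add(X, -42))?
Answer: -7500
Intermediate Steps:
Mul(-150, Add(X, -42)) = Mul(-150, Add(92, -42)) = Mul(-150, 50) = -7500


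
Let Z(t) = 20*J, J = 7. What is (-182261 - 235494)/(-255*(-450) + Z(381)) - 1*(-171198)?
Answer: 3933704093/22978 ≈ 1.7119e+5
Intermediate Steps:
Z(t) = 140 (Z(t) = 20*7 = 140)
(-182261 - 235494)/(-255*(-450) + Z(381)) - 1*(-171198) = (-182261 - 235494)/(-255*(-450) + 140) - 1*(-171198) = -417755/(114750 + 140) + 171198 = -417755/114890 + 171198 = -417755*1/114890 + 171198 = -83551/22978 + 171198 = 3933704093/22978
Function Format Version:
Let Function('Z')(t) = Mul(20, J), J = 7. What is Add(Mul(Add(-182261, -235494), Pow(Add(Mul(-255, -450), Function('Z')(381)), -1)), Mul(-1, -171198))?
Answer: Rational(3933704093, 22978) ≈ 1.7119e+5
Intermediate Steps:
Function('Z')(t) = 140 (Function('Z')(t) = Mul(20, 7) = 140)
Add(Mul(Add(-182261, -235494), Pow(Add(Mul(-255, -450), Function('Z')(381)), -1)), Mul(-1, -171198)) = Add(Mul(Add(-182261, -235494), Pow(Add(Mul(-255, -450), 140), -1)), Mul(-1, -171198)) = Add(Mul(-417755, Pow(Add(114750, 140), -1)), 171198) = Add(Mul(-417755, Pow(114890, -1)), 171198) = Add(Mul(-417755, Rational(1, 114890)), 171198) = Add(Rational(-83551, 22978), 171198) = Rational(3933704093, 22978)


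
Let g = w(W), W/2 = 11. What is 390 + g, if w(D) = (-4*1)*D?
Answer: 302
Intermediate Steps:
W = 22 (W = 2*11 = 22)
w(D) = -4*D
g = -88 (g = -4*22 = -88)
390 + g = 390 - 88 = 302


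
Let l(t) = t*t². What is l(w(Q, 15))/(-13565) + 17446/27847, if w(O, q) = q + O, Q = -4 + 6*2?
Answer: -102159459/377744555 ≈ -0.27045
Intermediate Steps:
Q = 8 (Q = -4 + 12 = 8)
w(O, q) = O + q
l(t) = t³
l(w(Q, 15))/(-13565) + 17446/27847 = (8 + 15)³/(-13565) + 17446/27847 = 23³*(-1/13565) + 17446*(1/27847) = 12167*(-1/13565) + 17446/27847 = -12167/13565 + 17446/27847 = -102159459/377744555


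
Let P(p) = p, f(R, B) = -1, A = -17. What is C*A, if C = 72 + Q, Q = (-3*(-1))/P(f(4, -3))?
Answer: -1173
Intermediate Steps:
Q = -3 (Q = -3*(-1)/(-1) = 3*(-1) = -3)
C = 69 (C = 72 - 3 = 69)
C*A = 69*(-17) = -1173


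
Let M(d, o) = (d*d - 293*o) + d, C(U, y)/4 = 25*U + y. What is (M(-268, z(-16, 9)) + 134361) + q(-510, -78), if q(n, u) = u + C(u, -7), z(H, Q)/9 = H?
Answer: 240203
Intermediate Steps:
z(H, Q) = 9*H
C(U, y) = 4*y + 100*U (C(U, y) = 4*(25*U + y) = 4*(y + 25*U) = 4*y + 100*U)
q(n, u) = -28 + 101*u (q(n, u) = u + (4*(-7) + 100*u) = u + (-28 + 100*u) = -28 + 101*u)
M(d, o) = d + d² - 293*o (M(d, o) = (d² - 293*o) + d = d + d² - 293*o)
(M(-268, z(-16, 9)) + 134361) + q(-510, -78) = ((-268 + (-268)² - 2637*(-16)) + 134361) + (-28 + 101*(-78)) = ((-268 + 71824 - 293*(-144)) + 134361) + (-28 - 7878) = ((-268 + 71824 + 42192) + 134361) - 7906 = (113748 + 134361) - 7906 = 248109 - 7906 = 240203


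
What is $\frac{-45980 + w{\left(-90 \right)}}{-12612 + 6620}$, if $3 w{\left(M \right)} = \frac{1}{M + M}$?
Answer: $\frac{24829201}{3235680} \approx 7.6736$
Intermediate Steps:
$w{\left(M \right)} = \frac{1}{6 M}$ ($w{\left(M \right)} = \frac{1}{3 \left(M + M\right)} = \frac{1}{3 \cdot 2 M} = \frac{\frac{1}{2} \frac{1}{M}}{3} = \frac{1}{6 M}$)
$\frac{-45980 + w{\left(-90 \right)}}{-12612 + 6620} = \frac{-45980 + \frac{1}{6 \left(-90\right)}}{-12612 + 6620} = \frac{-45980 + \frac{1}{6} \left(- \frac{1}{90}\right)}{-5992} = \left(-45980 - \frac{1}{540}\right) \left(- \frac{1}{5992}\right) = \left(- \frac{24829201}{540}\right) \left(- \frac{1}{5992}\right) = \frac{24829201}{3235680}$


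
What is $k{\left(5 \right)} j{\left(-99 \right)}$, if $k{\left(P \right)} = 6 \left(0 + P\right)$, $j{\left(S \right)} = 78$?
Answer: $2340$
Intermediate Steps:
$k{\left(P \right)} = 6 P$
$k{\left(5 \right)} j{\left(-99 \right)} = 6 \cdot 5 \cdot 78 = 30 \cdot 78 = 2340$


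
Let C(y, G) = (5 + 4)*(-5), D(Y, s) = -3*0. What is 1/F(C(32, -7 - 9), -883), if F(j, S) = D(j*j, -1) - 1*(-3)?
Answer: ⅓ ≈ 0.33333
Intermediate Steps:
D(Y, s) = 0
C(y, G) = -45 (C(y, G) = 9*(-5) = -45)
F(j, S) = 3 (F(j, S) = 0 - 1*(-3) = 0 + 3 = 3)
1/F(C(32, -7 - 9), -883) = 1/3 = ⅓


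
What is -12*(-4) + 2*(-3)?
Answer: 42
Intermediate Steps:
-12*(-4) + 2*(-3) = 48 - 6 = 42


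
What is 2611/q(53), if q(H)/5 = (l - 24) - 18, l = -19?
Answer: -2611/305 ≈ -8.5607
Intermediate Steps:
q(H) = -305 (q(H) = 5*((-19 - 24) - 18) = 5*(-43 - 18) = 5*(-61) = -305)
2611/q(53) = 2611/(-305) = 2611*(-1/305) = -2611/305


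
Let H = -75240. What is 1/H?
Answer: -1/75240 ≈ -1.3291e-5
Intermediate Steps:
1/H = 1/(-75240) = -1/75240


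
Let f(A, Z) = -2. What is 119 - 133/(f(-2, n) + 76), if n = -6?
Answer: 8673/74 ≈ 117.20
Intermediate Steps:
119 - 133/(f(-2, n) + 76) = 119 - 133/(-2 + 76) = 119 - 133/74 = 8673/74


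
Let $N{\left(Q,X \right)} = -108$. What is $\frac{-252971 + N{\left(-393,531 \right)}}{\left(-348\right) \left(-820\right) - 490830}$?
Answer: $\frac{253079}{205470} \approx 1.2317$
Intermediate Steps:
$\frac{-252971 + N{\left(-393,531 \right)}}{\left(-348\right) \left(-820\right) - 490830} = \frac{-252971 - 108}{\left(-348\right) \left(-820\right) - 490830} = - \frac{253079}{285360 - 490830} = - \frac{253079}{-205470} = \left(-253079\right) \left(- \frac{1}{205470}\right) = \frac{253079}{205470}$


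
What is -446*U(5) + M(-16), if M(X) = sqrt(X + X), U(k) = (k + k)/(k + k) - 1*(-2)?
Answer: -1338 + 4*I*sqrt(2) ≈ -1338.0 + 5.6569*I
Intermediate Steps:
U(k) = 3 (U(k) = (2*k)/((2*k)) + 2 = (2*k)*(1/(2*k)) + 2 = 1 + 2 = 3)
M(X) = sqrt(2)*sqrt(X) (M(X) = sqrt(2*X) = sqrt(2)*sqrt(X))
-446*U(5) + M(-16) = -446*3 + sqrt(2)*sqrt(-16) = -1338 + sqrt(2)*(4*I) = -1338 + 4*I*sqrt(2)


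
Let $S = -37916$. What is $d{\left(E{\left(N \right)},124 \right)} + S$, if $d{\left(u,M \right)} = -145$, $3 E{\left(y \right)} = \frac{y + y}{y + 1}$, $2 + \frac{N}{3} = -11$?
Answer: $-38061$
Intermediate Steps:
$N = -39$ ($N = -6 + 3 \left(-11\right) = -6 - 33 = -39$)
$E{\left(y \right)} = \frac{2 y}{3 \left(1 + y\right)}$ ($E{\left(y \right)} = \frac{\left(y + y\right) \frac{1}{y + 1}}{3} = \frac{2 y \frac{1}{1 + y}}{3} = \frac{2 y}{3 \left(1 + y\right)}$)
$d{\left(E{\left(N \right)},124 \right)} + S = -145 - 37916 = -38061$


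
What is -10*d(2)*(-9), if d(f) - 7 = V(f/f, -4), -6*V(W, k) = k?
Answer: 690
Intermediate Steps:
V(W, k) = -k/6
d(f) = 23/3 (d(f) = 7 - ⅙*(-4) = 7 + ⅔ = 23/3)
-10*d(2)*(-9) = -10*23/3*(-9) = -230/3*(-9) = 690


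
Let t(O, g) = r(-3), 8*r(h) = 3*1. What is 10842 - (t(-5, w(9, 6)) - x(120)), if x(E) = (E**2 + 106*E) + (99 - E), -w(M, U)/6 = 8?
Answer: 303525/8 ≈ 37941.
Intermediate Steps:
w(M, U) = -48 (w(M, U) = -6*8 = -48)
x(E) = 99 + E**2 + 105*E
r(h) = 3/8 (r(h) = (3*1)/8 = (1/8)*3 = 3/8)
t(O, g) = 3/8
10842 - (t(-5, w(9, 6)) - x(120)) = 10842 - (3/8 - (99 + 120**2 + 105*120)) = 10842 - (3/8 - (99 + 14400 + 12600)) = 10842 - (3/8 - 1*27099) = 10842 - (3/8 - 27099) = 10842 - 1*(-216789/8) = 10842 + 216789/8 = 303525/8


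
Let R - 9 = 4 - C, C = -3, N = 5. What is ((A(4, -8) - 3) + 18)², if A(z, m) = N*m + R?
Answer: 81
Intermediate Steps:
R = 16 (R = 9 + (4 - 1*(-3)) = 9 + (4 + 3) = 9 + 7 = 16)
A(z, m) = 16 + 5*m (A(z, m) = 5*m + 16 = 16 + 5*m)
((A(4, -8) - 3) + 18)² = (((16 + 5*(-8)) - 3) + 18)² = (((16 - 40) - 3) + 18)² = ((-24 - 3) + 18)² = (-27 + 18)² = (-9)² = 81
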